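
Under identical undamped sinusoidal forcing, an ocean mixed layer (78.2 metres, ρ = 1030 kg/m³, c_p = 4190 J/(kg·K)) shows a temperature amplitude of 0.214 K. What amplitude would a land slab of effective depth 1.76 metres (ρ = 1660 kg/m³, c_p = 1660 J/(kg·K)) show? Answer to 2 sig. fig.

15 K

C_ocean = 3.37×10^8 J/(m²·K); C_land = 4.85×10^6 J/(m²·K).
A ∝ 1/C ⇒ A_land = A_ocean × C_ocean/C_land = 0.214 × 69.6 = 14.9 K.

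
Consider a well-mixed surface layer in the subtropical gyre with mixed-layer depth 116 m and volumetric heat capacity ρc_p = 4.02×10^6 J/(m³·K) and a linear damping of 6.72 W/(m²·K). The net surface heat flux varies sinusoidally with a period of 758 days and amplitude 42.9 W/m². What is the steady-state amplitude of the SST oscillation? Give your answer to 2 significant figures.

Areal heat capacity C = ρc_p × D = 4.02×10^6 × 116 = 4.66×10^8 J m⁻² K⁻¹.
Angular frequency ω = 2π / T = 2π / 6.55×10^7 s = 9.59×10^-8 s⁻¹.
√((Cω)² + λ²) = √((44.7)² + 6.72²) = 45.2 W/(m²·K).
Amplitude A = F₀ / √((Cω)²+λ²) = 42.9 / 45.2 = 0.948 K.

0.95 K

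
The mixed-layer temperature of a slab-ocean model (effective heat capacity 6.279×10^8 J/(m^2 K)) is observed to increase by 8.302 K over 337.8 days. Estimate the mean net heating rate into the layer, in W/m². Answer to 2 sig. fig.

Areal heat capacity C = 6.279×10^8 J/(m^2 K) (given).
Required heat per unit area: Q = C ΔT = 6.28×10^8 × 8.302 = 5.21×10^9 J/m².
Flux F = Q / Δt = 5.21×10^9 / 2.92×10^7 s = 179 W/m².

180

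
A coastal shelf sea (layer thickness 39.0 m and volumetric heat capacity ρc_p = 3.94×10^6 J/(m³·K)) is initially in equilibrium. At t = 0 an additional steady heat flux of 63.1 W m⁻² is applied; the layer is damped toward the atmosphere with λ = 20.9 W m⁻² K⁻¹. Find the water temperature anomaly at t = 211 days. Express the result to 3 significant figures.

2.77 K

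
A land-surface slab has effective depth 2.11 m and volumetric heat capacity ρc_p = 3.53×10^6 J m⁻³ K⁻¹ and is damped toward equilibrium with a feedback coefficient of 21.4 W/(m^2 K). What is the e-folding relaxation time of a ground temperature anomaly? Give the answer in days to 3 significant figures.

4.03 days

Areal heat capacity C = ρc_p × D = 3.53×10^6 × 2.11 = 7.45×10^6 J m⁻² K⁻¹.
Relaxation time τ = C / λ = 7.45×10^6 / 21.4 = 3.48×10^5 s.
In days: 3.48×10^5 s / (86400 s/day) = 4.03 days.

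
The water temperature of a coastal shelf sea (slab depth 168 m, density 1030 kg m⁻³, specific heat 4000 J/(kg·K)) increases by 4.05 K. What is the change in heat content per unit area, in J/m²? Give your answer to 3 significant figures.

Areal heat capacity C = ρ c_p D = 1030 × 4000 × 168 = 6.92×10^8 J m⁻² K⁻¹.
ΔQ = C ΔT = 6.92×10^8 × 4.05 = 2.80×10^9 J/m².

2.80×10^9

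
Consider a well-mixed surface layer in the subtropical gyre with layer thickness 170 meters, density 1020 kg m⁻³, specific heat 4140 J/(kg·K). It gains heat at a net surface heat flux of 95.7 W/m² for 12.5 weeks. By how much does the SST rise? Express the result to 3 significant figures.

1.01 K

Areal heat capacity C = ρ c_p D = 1020 × 4140 × 170 = 7.18×10^8 J/(m²·K).
Net heat input Q = F Δt = 95.7 × (12.5 weeks × 6.048×10^5 s/week) = 7.23×10^8 J/m².
ΔT = Q / C = 7.23×10^8 / 7.18×10^8 = 1.01 K.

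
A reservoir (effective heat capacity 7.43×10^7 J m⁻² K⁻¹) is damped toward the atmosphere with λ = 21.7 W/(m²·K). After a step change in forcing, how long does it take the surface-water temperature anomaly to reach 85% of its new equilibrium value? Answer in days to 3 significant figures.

Areal heat capacity C = 7.43×10^7 J m⁻² K⁻¹ (given).
τ = C / λ = 7.43×10^7 / 21.7 = 3.42×10^6 s.
Fraction reached: 1 − e^(−t/τ) = 0.85 ⇒ t = −τ ln(1 − 0.85) = τ × 1.90.
t = 6.50×10^6 s = 75.2 days.

75.2 days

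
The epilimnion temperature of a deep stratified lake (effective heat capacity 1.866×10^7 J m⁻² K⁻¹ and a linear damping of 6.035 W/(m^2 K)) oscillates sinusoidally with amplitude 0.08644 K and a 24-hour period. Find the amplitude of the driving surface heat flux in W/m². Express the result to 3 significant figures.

117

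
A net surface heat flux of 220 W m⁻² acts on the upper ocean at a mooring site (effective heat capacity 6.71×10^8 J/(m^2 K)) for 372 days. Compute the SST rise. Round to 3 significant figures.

10.5 K

Areal heat capacity C = 6.71×10^8 J/(m^2 K) (given).
Net heat input Q = F Δt = 220 × (372 days × 86400 s/day) = 7.07×10^9 J/m².
ΔT = Q / C = 7.07×10^9 / 6.71×10^8 = 10.5 K.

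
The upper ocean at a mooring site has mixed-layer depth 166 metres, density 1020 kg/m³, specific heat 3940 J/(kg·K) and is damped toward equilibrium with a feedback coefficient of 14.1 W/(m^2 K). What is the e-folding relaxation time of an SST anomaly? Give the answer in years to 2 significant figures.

Areal heat capacity C = ρ c_p D = 1020 × 3940 × 166 = 6.67×10^8 J/(m^2 K).
Relaxation time τ = C / λ = 6.67×10^8 / 14.1 = 4.73×10^7 s.
In years: 4.73×10^7 s / (3.156×10^7 s/year) = 1.50 years.

1.5 years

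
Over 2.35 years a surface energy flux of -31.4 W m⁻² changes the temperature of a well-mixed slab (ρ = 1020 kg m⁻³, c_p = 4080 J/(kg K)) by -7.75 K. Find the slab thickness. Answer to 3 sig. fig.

Heat input Q = F Δt = -31.4 × 7.42×10^7 s = -2.33×10^9 J/m².
Required areal heat capacity C = Q / ΔT = 3.00×10^8 J/(m²·K).
Depth D = C / (ρ c_p) = 3.00×10^8 / (1020 × 4080) = 72.2 m.

72.2 m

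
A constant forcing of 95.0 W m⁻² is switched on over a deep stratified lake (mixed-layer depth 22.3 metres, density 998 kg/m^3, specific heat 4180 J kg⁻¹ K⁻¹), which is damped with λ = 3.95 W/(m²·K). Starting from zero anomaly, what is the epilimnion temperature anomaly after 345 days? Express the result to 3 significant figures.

Areal heat capacity C = ρ c_p D = 998 × 4180 × 22.3 = 9.30×10^7 J m⁻² K⁻¹.
τ = C / λ = 9.30×10^7 / 3.95 = 2.36×10^7 s.
Equilibrium anomaly ΔT_eq = F / λ = 95.0 / 3.95 = 24.1 K.
t = 345 days = 2.98×10^7 s, so t/τ = 1.27.
ΔT(t) = ΔT_eq (1 − e^(−t/τ)) = 24.1 × (1 − e^−1.27) = 17.3 K.

17.3 K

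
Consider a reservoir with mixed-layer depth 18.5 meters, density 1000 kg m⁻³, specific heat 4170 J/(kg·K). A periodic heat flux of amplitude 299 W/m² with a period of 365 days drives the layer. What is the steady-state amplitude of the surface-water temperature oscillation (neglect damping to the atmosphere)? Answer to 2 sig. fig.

19 K

Areal heat capacity C = ρ c_p D = 1000 × 4170 × 18.5 = 7.71×10^7 J m⁻² K⁻¹.
Angular frequency ω = 2π / T = 2π / 3.15×10^7 s = 1.99×10^-7 s⁻¹.
Cω = 7.71×10^7 × 1.99×10^-7 = 15.4 W/(m²·K).
Amplitude A = F₀ / (Cω) = 299 / 15.4 = 19.5 K.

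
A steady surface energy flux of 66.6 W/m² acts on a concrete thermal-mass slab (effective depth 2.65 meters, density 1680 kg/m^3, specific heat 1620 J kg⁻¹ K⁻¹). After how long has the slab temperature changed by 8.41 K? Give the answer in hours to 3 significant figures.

253 hours

Areal heat capacity C = ρ c_p D = 1680 × 1620 × 2.65 = 7.21×10^6 J/(m²·K).
Time required: Δt = C ΔT / F = 7.21×10^6 × 8.41 / 66.6 = 9.11×10^5 s.
In hours: 9.11×10^5 s / (3600 s/hour) = 253 hours.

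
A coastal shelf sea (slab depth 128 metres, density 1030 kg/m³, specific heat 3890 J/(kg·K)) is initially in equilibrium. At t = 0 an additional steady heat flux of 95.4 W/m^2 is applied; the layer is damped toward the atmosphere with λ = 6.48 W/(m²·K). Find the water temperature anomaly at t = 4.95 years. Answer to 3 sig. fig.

12.7 K

Areal heat capacity C = ρ c_p D = 1030 × 3890 × 128 = 5.13×10^8 J/(m^2 K).
τ = C / λ = 5.13×10^8 / 6.48 = 7.91×10^7 s.
Equilibrium anomaly ΔT_eq = F / λ = 95.4 / 6.48 = 14.7 K.
t = 4.95 years = 1.56×10^8 s, so t/τ = 1.97.
ΔT(t) = ΔT_eq (1 − e^(−t/τ)) = 14.7 × (1 − e^−1.97) = 12.7 K.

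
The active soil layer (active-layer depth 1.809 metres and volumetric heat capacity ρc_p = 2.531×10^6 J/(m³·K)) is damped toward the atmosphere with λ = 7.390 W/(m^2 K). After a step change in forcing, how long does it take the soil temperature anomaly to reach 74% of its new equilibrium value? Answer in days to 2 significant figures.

9.7 days

Areal heat capacity C = ρc_p × D = 2.531×10^6 × 1.809 = 4.58×10^6 J/(m²·K).
τ = C / λ = 4.58×10^6 / 7.390 = 6.20×10^5 s.
Fraction reached: 1 − e^(−t/τ) = 0.74 ⇒ t = −τ ln(1 − 0.74) = τ × 1.35.
t = 8.35×10^5 s = 9.66 days.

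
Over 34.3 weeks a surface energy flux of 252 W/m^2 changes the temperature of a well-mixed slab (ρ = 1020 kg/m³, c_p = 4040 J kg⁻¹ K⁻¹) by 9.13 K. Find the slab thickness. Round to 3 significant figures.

139 m

Heat input Q = F Δt = 252 × 2.07×10^7 s = 5.23×10^9 J/m².
Required areal heat capacity C = Q / ΔT = 5.73×10^8 J/(m²·K).
Depth D = C / (ρ c_p) = 5.73×10^8 / (1020 × 4040) = 139 m.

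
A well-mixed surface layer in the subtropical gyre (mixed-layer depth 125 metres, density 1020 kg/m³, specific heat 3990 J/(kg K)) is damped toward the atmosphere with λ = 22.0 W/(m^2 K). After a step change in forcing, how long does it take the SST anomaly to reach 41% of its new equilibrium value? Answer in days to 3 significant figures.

Areal heat capacity C = ρ c_p D = 1020 × 3990 × 125 = 5.09×10^8 J/(m^2 K).
τ = C / λ = 5.09×10^8 / 22.0 = 2.31×10^7 s.
Fraction reached: 1 − e^(−t/τ) = 0.41 ⇒ t = −τ ln(1 − 0.41) = τ × 0.528.
t = 1.22×10^7 s = 141 days.

141 days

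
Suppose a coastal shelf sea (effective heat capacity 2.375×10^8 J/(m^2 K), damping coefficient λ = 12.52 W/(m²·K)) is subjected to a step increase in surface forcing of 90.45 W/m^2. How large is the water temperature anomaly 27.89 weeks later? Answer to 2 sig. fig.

4.3 K

Areal heat capacity C = 2.375×10^8 J/(m^2 K) (given).
τ = C / λ = 2.37×10^8 / 12.52 = 1.90×10^7 s.
Equilibrium anomaly ΔT_eq = F / λ = 90.45 / 12.52 = 7.22 K.
t = 27.89 weeks = 1.69×10^7 s, so t/τ = 0.889.
ΔT(t) = ΔT_eq (1 − e^(−t/τ)) = 7.22 × (1 − e^−0.889) = 4.26 K.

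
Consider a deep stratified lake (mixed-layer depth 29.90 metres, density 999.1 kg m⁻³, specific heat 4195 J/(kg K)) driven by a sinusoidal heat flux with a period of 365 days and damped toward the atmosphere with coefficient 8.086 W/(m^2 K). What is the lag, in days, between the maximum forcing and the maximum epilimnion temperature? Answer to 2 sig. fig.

Areal heat capacity C = ρ c_p D = 999.1 × 4195 × 29.90 = 1.25×10^8 J m⁻² K⁻¹.
ω = 2π / 3.15×10^7 s = 1.99×10^-7 s⁻¹.
Phase lag φ = arctan(Cω/λ) = arctan(25.0/8.086) = 1.26 rad.
Time lag = φ / ω = 1.26 / 1.99×10^-7 = 6.31×10^6 s = 73.1 days.

73 days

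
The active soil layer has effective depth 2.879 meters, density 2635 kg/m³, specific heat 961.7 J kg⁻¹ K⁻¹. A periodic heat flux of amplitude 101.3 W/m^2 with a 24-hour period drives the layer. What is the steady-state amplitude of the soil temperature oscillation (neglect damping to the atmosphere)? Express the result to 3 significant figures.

Areal heat capacity C = ρ c_p D = 2635 × 961.7 × 2.879 = 7.30×10^6 J m⁻² K⁻¹.
Angular frequency ω = 2π / T = 2π / 86400 s = 7.27×10^-5 s⁻¹.
Cω = 7.30×10^6 × 7.27×10^-5 = 531 W/(m²·K).
Amplitude A = F₀ / (Cω) = 101.3 / 531 = 0.191 K.

0.191 K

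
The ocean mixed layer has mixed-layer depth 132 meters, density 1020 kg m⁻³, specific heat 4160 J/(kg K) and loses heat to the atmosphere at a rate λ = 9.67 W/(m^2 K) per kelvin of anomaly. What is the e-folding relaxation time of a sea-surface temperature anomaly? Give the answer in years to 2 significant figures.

1.8 years

Areal heat capacity C = ρ c_p D = 1020 × 4160 × 132 = 5.60×10^8 J m⁻² K⁻¹.
Relaxation time τ = C / λ = 5.60×10^8 / 9.67 = 5.79×10^7 s.
In years: 5.79×10^7 s / (3.156×10^7 s/year) = 1.84 years.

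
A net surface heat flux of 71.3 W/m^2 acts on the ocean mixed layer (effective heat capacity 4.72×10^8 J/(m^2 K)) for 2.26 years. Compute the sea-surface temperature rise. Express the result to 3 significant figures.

10.8 K

Areal heat capacity C = 4.72×10^8 J/(m^2 K) (given).
Net heat input Q = F Δt = 71.3 × (2.26 years × 3.156×10^7 s/year) = 5.09×10^9 J/m².
ΔT = Q / C = 5.09×10^9 / 4.72×10^8 = 10.8 K.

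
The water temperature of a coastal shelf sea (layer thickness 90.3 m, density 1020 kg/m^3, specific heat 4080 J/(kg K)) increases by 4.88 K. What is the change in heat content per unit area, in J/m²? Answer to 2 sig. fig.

Areal heat capacity C = ρ c_p D = 1020 × 4080 × 90.3 = 3.76×10^8 J/(m²·K).
ΔQ = C ΔT = 3.76×10^8 × 4.88 = 1.83×10^9 J/m².

1.8×10^9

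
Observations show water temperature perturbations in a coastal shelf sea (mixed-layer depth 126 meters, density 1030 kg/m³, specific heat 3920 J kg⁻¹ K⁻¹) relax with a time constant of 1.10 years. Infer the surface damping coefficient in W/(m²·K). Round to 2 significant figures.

Areal heat capacity C = ρ c_p D = 1030 × 3920 × 126 = 5.09×10^8 J/(m^2 K).
τ = 1.10 years = 3.47×10^7 s.
λ = C / τ = 5.09×10^8 / 3.47×10^7 = 14.7 W/(m²·K).

15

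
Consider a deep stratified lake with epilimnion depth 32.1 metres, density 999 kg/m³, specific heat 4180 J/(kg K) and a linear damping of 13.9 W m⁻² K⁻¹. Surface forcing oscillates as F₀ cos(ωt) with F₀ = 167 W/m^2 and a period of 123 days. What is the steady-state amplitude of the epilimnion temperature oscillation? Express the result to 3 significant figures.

2.08 K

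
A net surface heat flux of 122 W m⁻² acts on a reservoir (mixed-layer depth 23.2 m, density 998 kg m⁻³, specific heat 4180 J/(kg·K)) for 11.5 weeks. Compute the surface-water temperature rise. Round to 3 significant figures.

Areal heat capacity C = ρ c_p D = 998 × 4180 × 23.2 = 9.68×10^7 J/(m^2 K).
Net heat input Q = F Δt = 122 × (11.5 weeks × 6.048×10^5 s/week) = 8.49×10^8 J/m².
ΔT = Q / C = 8.49×10^8 / 9.68×10^7 = 8.77 K.

8.77 K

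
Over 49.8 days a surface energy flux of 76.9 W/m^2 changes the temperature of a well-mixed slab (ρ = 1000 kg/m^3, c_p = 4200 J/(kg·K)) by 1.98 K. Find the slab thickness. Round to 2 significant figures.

Heat input Q = F Δt = 76.9 × 4.30×10^6 s = 3.31×10^8 J/m².
Required areal heat capacity C = Q / ΔT = 1.67×10^8 J/(m²·K).
Depth D = C / (ρ c_p) = 1.67×10^8 / (1000 × 4200) = 39.8 m.

40 m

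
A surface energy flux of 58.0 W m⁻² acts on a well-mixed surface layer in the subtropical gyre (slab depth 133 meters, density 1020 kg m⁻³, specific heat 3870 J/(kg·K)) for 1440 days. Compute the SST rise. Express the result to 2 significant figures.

14 K

Areal heat capacity C = ρ c_p D = 1020 × 3870 × 133 = 5.25×10^8 J m⁻² K⁻¹.
Net heat input Q = F Δt = 58.0 × (1440 days × 86400 s/day) = 7.22×10^9 J/m².
ΔT = Q / C = 7.22×10^9 / 5.25×10^8 = 13.7 K.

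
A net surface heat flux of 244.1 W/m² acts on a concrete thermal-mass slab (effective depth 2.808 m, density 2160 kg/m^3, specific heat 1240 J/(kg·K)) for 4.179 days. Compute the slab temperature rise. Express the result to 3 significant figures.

11.7 K

Areal heat capacity C = ρ c_p D = 2160 × 1240 × 2.808 = 7.52×10^6 J/(m²·K).
Net heat input Q = F Δt = 244.1 × (4.179 days × 86400 s/day) = 8.81×10^7 J/m².
ΔT = Q / C = 8.81×10^7 / 7.52×10^6 = 11.7 K.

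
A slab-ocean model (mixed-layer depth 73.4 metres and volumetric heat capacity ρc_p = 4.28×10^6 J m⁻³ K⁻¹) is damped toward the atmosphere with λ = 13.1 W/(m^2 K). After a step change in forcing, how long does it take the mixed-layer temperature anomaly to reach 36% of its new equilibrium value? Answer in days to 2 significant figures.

Areal heat capacity C = ρc_p × D = 4.28×10^6 × 73.4 = 3.14×10^8 J/(m^2 K).
τ = C / λ = 3.14×10^8 / 13.1 = 2.40×10^7 s.
Fraction reached: 1 − e^(−t/τ) = 0.36 ⇒ t = −τ ln(1 − 0.36) = τ × 0.446.
t = 1.07×10^7 s = 124 days.

120 days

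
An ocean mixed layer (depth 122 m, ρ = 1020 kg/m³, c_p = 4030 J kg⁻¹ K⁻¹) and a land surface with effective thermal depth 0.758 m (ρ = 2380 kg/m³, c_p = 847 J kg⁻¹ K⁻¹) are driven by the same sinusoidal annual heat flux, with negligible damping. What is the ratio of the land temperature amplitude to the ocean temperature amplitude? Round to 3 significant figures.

328

C_ocean = 1020 × 4030 × 122 = 5.01×10^8 J/(m²·K).
C_land = 2380 × 847 × 0.758 = 1.53×10^6 J/(m²·K).
Undamped amplitude ∝ 1/C, so A_land/A_ocean = C_ocean/C_land = 328.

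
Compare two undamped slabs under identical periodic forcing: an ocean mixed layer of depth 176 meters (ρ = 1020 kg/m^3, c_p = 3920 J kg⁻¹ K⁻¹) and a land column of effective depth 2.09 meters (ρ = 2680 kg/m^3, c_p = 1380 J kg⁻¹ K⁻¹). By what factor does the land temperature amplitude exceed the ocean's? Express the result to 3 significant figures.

91.0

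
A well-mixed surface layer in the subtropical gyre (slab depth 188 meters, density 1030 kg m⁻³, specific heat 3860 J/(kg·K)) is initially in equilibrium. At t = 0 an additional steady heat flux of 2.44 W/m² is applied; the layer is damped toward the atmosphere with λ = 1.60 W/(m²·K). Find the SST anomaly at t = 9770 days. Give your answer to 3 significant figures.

1.27 K

Areal heat capacity C = ρ c_p D = 1030 × 3860 × 188 = 7.47×10^8 J/(m^2 K).
τ = C / λ = 7.47×10^8 / 1.60 = 4.67×10^8 s.
Equilibrium anomaly ΔT_eq = F / λ = 2.44 / 1.60 = 1.52 K.
t = 9770 days = 8.44×10^8 s, so t/τ = 1.81.
ΔT(t) = ΔT_eq (1 − e^(−t/τ)) = 1.52 × (1 − e^−1.81) = 1.27 K.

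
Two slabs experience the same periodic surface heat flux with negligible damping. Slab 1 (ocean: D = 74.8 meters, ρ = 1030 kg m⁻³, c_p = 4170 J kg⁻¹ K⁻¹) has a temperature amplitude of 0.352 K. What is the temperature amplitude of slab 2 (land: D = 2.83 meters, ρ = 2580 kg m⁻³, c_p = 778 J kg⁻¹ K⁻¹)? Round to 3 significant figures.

C_ocean = 3.21×10^8 J/(m²·K); C_land = 5.68×10^6 J/(m²·K).
A ∝ 1/C ⇒ A_land = A_ocean × C_ocean/C_land = 0.352 × 56.6 = 19.9 K.

19.9 K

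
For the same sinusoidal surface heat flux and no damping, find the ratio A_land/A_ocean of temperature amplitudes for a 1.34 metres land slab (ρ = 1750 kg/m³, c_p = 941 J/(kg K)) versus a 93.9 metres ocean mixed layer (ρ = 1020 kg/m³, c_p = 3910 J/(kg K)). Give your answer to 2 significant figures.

170

C_ocean = 1020 × 3910 × 93.9 = 3.74×10^8 J/(m²·K).
C_land = 1750 × 941 × 1.34 = 2.21×10^6 J/(m²·K).
Undamped amplitude ∝ 1/C, so A_land/A_ocean = C_ocean/C_land = 170.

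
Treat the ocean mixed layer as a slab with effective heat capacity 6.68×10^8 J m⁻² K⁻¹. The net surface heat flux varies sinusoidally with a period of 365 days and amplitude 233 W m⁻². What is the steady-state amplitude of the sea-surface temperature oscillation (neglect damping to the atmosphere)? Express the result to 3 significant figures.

1.75 K

Areal heat capacity C = 6.68×10^8 J m⁻² K⁻¹ (given).
Angular frequency ω = 2π / T = 2π / 3.15×10^7 s = 1.99×10^-7 s⁻¹.
Cω = 6.68×10^8 × 1.99×10^-7 = 133 W/(m²·K).
Amplitude A = F₀ / (Cω) = 233 / 133 = 1.75 K.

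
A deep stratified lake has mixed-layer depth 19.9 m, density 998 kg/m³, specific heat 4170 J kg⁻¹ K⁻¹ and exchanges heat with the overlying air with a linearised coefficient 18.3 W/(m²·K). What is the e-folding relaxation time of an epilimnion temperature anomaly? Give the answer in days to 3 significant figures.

Areal heat capacity C = ρ c_p D = 998 × 4170 × 19.9 = 8.28×10^7 J/(m²·K).
Relaxation time τ = C / λ = 8.28×10^7 / 18.3 = 4.53×10^6 s.
In days: 4.53×10^6 s / (86400 s/day) = 52.4 days.

52.4 days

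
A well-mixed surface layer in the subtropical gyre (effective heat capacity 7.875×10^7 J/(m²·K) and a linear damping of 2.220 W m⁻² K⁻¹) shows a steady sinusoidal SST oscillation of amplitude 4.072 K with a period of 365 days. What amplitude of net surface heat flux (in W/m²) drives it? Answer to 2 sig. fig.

Areal heat capacity C = 7.875×10^7 J/(m²·K) (given).
ω = 2π / 3.15×10^7 s = 1.99×10^-7 s⁻¹.
√((Cω)² + λ²) = √((15.7)² + 2.220²) = 15.8 W/(m²·K).
F₀ = A × √((Cω)²+λ²) = 4.072 × 15.8 = 64.5 W/m².

65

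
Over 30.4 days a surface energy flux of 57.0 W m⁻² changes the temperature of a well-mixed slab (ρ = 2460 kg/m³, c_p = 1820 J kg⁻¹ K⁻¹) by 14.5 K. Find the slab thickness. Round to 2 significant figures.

2.3 m

Heat input Q = F Δt = 57.0 × 2.63×10^6 s = 1.50×10^8 J/m².
Required areal heat capacity C = Q / ΔT = 1.03×10^7 J/(m²·K).
Depth D = C / (ρ c_p) = 1.03×10^7 / (2460 × 1820) = 2.31 m.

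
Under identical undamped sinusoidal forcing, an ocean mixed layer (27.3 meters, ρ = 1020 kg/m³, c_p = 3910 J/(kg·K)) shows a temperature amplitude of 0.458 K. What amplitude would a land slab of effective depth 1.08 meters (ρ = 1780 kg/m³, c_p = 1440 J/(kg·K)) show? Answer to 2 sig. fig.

C_ocean = 1.09×10^8 J/(m²·K); C_land = 2.77×10^6 J/(m²·K).
A ∝ 1/C ⇒ A_land = A_ocean × C_ocean/C_land = 0.458 × 39.3 = 18.0 K.

18 K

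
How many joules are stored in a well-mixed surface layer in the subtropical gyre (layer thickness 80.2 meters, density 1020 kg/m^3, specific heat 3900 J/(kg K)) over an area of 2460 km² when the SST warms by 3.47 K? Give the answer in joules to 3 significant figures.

Areal heat capacity C = ρ c_p D = 1020 × 3900 × 80.2 = 3.19×10^8 J m⁻² K⁻¹.
Heat per unit area: q = C ΔT = 3.19×10^8 × 3.47 = 1.11×10^9 J/m².
Total heat: Q = q × A = 1.11×10^9 × (2460 × 10⁶ m²) = 2.72×10^18 J.

2.72×10^18 J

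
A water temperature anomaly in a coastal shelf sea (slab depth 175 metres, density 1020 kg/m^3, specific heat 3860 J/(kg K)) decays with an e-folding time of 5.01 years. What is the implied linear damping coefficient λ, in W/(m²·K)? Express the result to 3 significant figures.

4.36

Areal heat capacity C = ρ c_p D = 1020 × 3860 × 175 = 6.89×10^8 J/(m²·K).
τ = 5.01 years = 1.58×10^8 s.
λ = C / τ = 6.89×10^8 / 1.58×10^8 = 4.36 W/(m²·K).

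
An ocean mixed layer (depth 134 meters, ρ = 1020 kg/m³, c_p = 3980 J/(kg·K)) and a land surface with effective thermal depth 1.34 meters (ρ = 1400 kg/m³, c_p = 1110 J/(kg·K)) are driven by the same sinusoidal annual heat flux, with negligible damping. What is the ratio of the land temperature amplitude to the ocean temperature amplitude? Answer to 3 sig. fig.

261

C_ocean = 1020 × 3980 × 134 = 5.44×10^8 J/(m²·K).
C_land = 1400 × 1110 × 1.34 = 2.08×10^6 J/(m²·K).
Undamped amplitude ∝ 1/C, so A_land/A_ocean = C_ocean/C_land = 261.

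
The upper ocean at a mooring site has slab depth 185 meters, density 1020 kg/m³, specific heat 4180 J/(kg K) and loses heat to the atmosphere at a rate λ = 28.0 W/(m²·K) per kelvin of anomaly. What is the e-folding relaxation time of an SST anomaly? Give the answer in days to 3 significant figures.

Areal heat capacity C = ρ c_p D = 1020 × 4180 × 185 = 7.89×10^8 J m⁻² K⁻¹.
Relaxation time τ = C / λ = 7.89×10^8 / 28.0 = 2.82×10^7 s.
In days: 2.82×10^7 s / (86400 s/day) = 326 days.

326 days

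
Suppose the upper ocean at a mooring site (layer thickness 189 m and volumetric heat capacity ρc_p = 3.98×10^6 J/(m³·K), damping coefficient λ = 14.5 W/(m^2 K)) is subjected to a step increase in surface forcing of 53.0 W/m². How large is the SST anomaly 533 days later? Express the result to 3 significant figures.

2.15 K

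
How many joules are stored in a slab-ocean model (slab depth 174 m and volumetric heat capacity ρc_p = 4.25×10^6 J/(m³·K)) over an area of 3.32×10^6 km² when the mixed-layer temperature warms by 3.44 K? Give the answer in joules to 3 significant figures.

Areal heat capacity C = ρc_p × D = 4.25×10^6 × 174 = 7.40×10^8 J/(m²·K).
Heat per unit area: q = C ΔT = 7.40×10^8 × 3.44 = 2.54×10^9 J/m².
Total heat: Q = q × A = 2.54×10^9 × (3.32×10^6 × 10⁶ m²) = 8.45×10^21 J.

8.45×10^21 J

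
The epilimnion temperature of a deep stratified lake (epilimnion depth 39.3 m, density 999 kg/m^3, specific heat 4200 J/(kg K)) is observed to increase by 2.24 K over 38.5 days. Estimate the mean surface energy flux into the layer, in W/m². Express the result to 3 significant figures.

111

Areal heat capacity C = ρ c_p D = 999 × 4200 × 39.3 = 1.65×10^8 J/(m^2 K).
Required heat per unit area: Q = C ΔT = 1.65×10^8 × 2.24 = 3.69×10^8 J/m².
Flux F = Q / Δt = 3.69×10^8 / 3.33×10^6 s = 111 W/m².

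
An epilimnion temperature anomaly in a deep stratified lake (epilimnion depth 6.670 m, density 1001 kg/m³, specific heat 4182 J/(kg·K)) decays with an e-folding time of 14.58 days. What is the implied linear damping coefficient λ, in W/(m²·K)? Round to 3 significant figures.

22.2

Areal heat capacity C = ρ c_p D = 1001 × 4182 × 6.670 = 2.79×10^7 J m⁻² K⁻¹.
τ = 14.58 days = 1.26×10^6 s.
λ = C / τ = 2.79×10^7 / 1.26×10^6 = 22.2 W/(m²·K).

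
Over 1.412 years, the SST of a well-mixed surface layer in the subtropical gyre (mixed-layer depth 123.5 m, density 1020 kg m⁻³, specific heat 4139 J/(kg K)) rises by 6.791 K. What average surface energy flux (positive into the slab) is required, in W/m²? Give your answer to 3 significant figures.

Areal heat capacity C = ρ c_p D = 1020 × 4139 × 123.5 = 5.21×10^8 J/(m^2 K).
Required heat per unit area: Q = C ΔT = 5.21×10^8 × 6.791 = 3.54×10^9 J/m².
Flux F = Q / Δt = 3.54×10^9 / 4.46×10^7 s = 79.5 W/m².

79.5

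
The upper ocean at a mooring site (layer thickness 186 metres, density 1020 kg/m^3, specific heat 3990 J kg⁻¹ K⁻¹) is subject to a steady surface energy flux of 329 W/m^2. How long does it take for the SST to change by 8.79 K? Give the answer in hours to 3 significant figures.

5620 hours

Areal heat capacity C = ρ c_p D = 1020 × 3990 × 186 = 7.57×10^8 J m⁻² K⁻¹.
Time required: Δt = C ΔT / F = 7.57×10^8 × 8.79 / 329 = 2.02×10^7 s.
In hours: 2.02×10^7 s / (3600 s/hour) = 5620 hours.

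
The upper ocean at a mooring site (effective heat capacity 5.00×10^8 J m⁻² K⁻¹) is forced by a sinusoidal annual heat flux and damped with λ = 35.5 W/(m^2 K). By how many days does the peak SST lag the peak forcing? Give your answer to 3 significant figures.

Areal heat capacity C = 5.00×10^8 J m⁻² K⁻¹ (given).
ω = 2π / 3.15×10^7 s = 1.99×10^-7 s⁻¹.
Phase lag φ = arctan(Cω/λ) = arctan(99.6/35.5) = 1.23 rad.
Time lag = φ / ω = 1.23 / 1.99×10^-7 = 6.17×10^6 s = 71.4 days.

71.4 days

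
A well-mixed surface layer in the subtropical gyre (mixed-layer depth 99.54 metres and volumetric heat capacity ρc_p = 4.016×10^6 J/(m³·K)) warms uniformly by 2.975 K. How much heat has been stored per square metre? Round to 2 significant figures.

Areal heat capacity C = ρc_p × D = 4.016×10^6 × 99.54 = 4.00×10^8 J/(m^2 K).
ΔQ = C ΔT = 4.00×10^8 × 2.975 = 1.19×10^9 J/m².

1.2×10^9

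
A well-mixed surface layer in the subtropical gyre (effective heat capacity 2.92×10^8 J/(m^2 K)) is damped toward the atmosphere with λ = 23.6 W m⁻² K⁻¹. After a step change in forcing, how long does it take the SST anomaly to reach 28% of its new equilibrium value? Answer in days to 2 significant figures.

Areal heat capacity C = 2.92×10^8 J/(m^2 K) (given).
τ = C / λ = 2.92×10^8 / 23.6 = 1.24×10^7 s.
Fraction reached: 1 − e^(−t/τ) = 0.28 ⇒ t = −τ ln(1 − 0.28) = τ × 0.329.
t = 4.06×10^6 s = 47.0 days.

47 days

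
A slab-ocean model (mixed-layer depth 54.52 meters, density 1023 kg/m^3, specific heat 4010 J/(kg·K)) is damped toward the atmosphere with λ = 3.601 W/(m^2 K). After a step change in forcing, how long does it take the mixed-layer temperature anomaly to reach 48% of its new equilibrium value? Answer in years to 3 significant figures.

1.29 years

Areal heat capacity C = ρ c_p D = 1023 × 4010 × 54.52 = 2.24×10^8 J/(m²·K).
τ = C / λ = 2.24×10^8 / 3.601 = 6.21×10^7 s.
Fraction reached: 1 − e^(−t/τ) = 0.48 ⇒ t = −τ ln(1 − 0.48) = τ × 0.654.
t = 4.06×10^7 s = 1.29 years.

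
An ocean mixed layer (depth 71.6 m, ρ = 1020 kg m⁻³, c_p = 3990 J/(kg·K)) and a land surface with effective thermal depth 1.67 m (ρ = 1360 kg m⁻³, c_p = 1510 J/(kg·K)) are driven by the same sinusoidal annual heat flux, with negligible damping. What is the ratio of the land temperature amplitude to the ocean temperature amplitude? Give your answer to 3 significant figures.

85.0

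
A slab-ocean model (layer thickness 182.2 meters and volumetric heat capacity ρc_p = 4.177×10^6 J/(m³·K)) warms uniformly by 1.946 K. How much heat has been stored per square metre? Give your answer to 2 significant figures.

1.5×10^9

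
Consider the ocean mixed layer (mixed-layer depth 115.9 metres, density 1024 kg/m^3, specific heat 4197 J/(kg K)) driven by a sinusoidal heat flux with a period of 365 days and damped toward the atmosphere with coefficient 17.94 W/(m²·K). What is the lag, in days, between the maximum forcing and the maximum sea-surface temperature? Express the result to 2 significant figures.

Areal heat capacity C = ρ c_p D = 1024 × 4197 × 115.9 = 4.98×10^8 J m⁻² K⁻¹.
ω = 2π / 3.15×10^7 s = 1.99×10^-7 s⁻¹.
Phase lag φ = arctan(Cω/λ) = arctan(99.2/17.94) = 1.39 rad.
Time lag = φ / ω = 1.39 / 1.99×10^-7 = 6.99×10^6 s = 80.9 days.

81 days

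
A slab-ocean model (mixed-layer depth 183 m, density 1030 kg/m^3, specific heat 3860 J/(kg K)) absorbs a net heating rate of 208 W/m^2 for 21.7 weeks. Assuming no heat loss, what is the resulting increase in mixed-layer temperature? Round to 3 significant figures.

Areal heat capacity C = ρ c_p D = 1030 × 3860 × 183 = 7.28×10^8 J/(m²·K).
Net heat input Q = F Δt = 208 × (21.7 weeks × 6.048×10^5 s/week) = 2.73×10^9 J/m².
ΔT = Q / C = 2.73×10^9 / 7.28×10^8 = 3.75 K.

3.75 K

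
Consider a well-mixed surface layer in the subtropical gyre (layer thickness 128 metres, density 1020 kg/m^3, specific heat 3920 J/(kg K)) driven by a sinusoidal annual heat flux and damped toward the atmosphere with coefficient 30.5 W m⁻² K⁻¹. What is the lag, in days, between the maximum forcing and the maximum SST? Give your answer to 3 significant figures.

74.4 days

Areal heat capacity C = ρ c_p D = 1020 × 3920 × 128 = 5.12×10^8 J/(m²·K).
ω = 2π / 3.15×10^7 s = 1.99×10^-7 s⁻¹.
Phase lag φ = arctan(Cω/λ) = arctan(102/30.5) = 1.28 rad.
Time lag = φ / ω = 1.28 / 1.99×10^-7 = 6.43×10^6 s = 74.4 days.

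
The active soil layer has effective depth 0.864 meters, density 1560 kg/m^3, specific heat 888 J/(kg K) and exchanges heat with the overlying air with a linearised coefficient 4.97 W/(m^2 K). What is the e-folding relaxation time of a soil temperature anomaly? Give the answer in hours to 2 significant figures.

Areal heat capacity C = ρ c_p D = 1560 × 888 × 0.864 = 1.20×10^6 J m⁻² K⁻¹.
Relaxation time τ = C / λ = 1.20×10^6 / 4.97 = 2.41×10^5 s.
In hours: 2.41×10^5 s / (3600 s/hour) = 66.9 hours.

67 hours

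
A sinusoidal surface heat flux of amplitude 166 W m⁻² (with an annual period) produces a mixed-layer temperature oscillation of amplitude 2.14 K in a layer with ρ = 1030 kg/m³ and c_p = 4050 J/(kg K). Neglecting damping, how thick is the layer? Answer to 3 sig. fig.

93.3 m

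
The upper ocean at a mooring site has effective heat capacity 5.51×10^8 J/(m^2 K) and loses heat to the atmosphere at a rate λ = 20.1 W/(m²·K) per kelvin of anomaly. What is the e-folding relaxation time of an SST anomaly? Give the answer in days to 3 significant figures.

Areal heat capacity C = 5.51×10^8 J/(m^2 K) (given).
Relaxation time τ = C / λ = 5.51×10^8 / 20.1 = 2.74×10^7 s.
In days: 2.74×10^7 s / (86400 s/day) = 317 days.

317 days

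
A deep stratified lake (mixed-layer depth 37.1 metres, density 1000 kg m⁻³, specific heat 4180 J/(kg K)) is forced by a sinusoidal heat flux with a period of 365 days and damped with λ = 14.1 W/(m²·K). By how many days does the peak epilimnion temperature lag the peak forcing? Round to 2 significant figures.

Areal heat capacity C = ρ c_p D = 1000 × 4180 × 37.1 = 1.55×10^8 J m⁻² K⁻¹.
ω = 2π / 3.15×10^7 s = 1.99×10^-7 s⁻¹.
Phase lag φ = arctan(Cω/λ) = arctan(30.9/14.1) = 1.14 rad.
Time lag = φ / ω = 1.14 / 1.99×10^-7 = 5.74×10^6 s = 66.4 days.

66 days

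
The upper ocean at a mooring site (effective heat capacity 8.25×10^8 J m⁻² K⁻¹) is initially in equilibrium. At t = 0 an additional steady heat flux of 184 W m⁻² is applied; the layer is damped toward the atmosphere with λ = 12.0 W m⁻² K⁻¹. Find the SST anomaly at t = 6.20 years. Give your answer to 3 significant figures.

14.4 K

Areal heat capacity C = 8.25×10^8 J m⁻² K⁻¹ (given).
τ = C / λ = 8.25×10^8 / 12.0 = 6.88×10^7 s.
Equilibrium anomaly ΔT_eq = F / λ = 184 / 12.0 = 15.3 K.
t = 6.20 years = 1.96×10^8 s, so t/τ = 2.85.
ΔT(t) = ΔT_eq (1 − e^(−t/τ)) = 15.3 × (1 − e^−2.85) = 14.4 K.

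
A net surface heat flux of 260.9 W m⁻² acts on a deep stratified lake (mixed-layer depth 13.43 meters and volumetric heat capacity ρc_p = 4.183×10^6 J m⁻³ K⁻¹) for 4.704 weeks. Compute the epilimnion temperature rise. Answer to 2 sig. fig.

Areal heat capacity C = ρc_p × D = 4.183×10^6 × 13.43 = 5.62×10^7 J/(m²·K).
Net heat input Q = F Δt = 260.9 × (4.704 weeks × 6.048×10^5 s/week) = 7.42×10^8 J/m².
ΔT = Q / C = 7.42×10^8 / 5.62×10^7 = 13.2 K.

13 K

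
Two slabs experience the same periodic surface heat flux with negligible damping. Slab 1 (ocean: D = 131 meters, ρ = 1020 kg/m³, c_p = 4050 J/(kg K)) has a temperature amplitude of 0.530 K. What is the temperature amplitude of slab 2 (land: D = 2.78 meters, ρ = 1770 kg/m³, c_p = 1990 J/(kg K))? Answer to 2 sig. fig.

29 K

C_ocean = 5.41×10^8 J/(m²·K); C_land = 9.79×10^6 J/(m²·K).
A ∝ 1/C ⇒ A_land = A_ocean × C_ocean/C_land = 0.530 × 55.3 = 29.3 K.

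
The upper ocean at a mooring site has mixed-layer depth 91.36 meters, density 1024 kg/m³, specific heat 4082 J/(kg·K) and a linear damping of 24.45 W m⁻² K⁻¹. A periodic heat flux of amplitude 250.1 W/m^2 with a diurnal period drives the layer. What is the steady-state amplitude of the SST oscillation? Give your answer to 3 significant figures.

0.00901 K

Areal heat capacity C = ρ c_p D = 1024 × 4082 × 91.36 = 3.82×10^8 J/(m^2 K).
Angular frequency ω = 2π / T = 2π / 86400 s = 7.27×10^-5 s⁻¹.
√((Cω)² + λ²) = √((27800)² + 24.45²) = 27800 W/(m²·K).
Amplitude A = F₀ / √((Cω)²+λ²) = 250.1 / 27800 = 0.00901 K.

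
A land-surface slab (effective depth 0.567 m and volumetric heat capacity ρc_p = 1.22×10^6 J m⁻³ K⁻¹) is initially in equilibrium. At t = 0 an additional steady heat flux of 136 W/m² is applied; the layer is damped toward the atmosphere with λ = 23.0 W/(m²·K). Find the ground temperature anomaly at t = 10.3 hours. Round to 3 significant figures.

4.19 K

Areal heat capacity C = ρc_p × D = 1.22×10^6 × 0.567 = 6.92×10^5 J/(m²·K).
τ = C / λ = 6.92×10^5 / 23.0 = 30100 s.
Equilibrium anomaly ΔT_eq = F / λ = 136 / 23.0 = 5.91 K.
t = 10.3 hours = 37100 s, so t/τ = 1.23.
ΔT(t) = ΔT_eq (1 − e^(−t/τ)) = 5.91 × (1 − e^−1.23) = 4.19 K.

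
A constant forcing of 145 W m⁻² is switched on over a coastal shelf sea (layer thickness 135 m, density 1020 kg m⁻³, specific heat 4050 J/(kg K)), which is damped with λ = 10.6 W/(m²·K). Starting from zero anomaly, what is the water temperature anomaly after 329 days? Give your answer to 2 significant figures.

5.7 K

Areal heat capacity C = ρ c_p D = 1020 × 4050 × 135 = 5.58×10^8 J/(m^2 K).
τ = C / λ = 5.58×10^8 / 10.6 = 5.26×10^7 s.
Equilibrium anomaly ΔT_eq = F / λ = 145 / 10.6 = 13.7 K.
t = 329 days = 2.84×10^7 s, so t/τ = 0.540.
ΔT(t) = ΔT_eq (1 − e^(−t/τ)) = 13.7 × (1 − e^−0.540) = 5.71 K.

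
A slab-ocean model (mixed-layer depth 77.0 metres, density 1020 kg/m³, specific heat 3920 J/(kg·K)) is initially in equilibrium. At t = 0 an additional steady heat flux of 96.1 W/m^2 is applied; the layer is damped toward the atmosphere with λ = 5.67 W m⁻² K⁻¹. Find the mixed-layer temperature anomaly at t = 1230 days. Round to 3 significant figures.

Areal heat capacity C = ρ c_p D = 1020 × 3920 × 77.0 = 3.08×10^8 J m⁻² K⁻¹.
τ = C / λ = 3.08×10^8 / 5.67 = 5.43×10^7 s.
Equilibrium anomaly ΔT_eq = F / λ = 96.1 / 5.67 = 16.9 K.
t = 1230 days = 1.06×10^8 s, so t/τ = 1.96.
ΔT(t) = ΔT_eq (1 − e^(−t/τ)) = 16.9 × (1 − e^−1.96) = 14.6 K.

14.6 K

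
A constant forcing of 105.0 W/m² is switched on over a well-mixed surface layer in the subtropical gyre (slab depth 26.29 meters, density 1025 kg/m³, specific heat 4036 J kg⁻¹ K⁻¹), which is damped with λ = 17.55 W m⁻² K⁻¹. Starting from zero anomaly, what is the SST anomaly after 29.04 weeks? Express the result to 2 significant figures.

5.6 K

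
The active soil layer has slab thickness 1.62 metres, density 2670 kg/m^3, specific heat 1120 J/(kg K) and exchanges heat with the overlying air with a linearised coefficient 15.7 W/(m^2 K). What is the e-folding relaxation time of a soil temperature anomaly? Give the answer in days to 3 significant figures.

3.57 days

Areal heat capacity C = ρ c_p D = 2670 × 1120 × 1.62 = 4.84×10^6 J m⁻² K⁻¹.
Relaxation time τ = C / λ = 4.84×10^6 / 15.7 = 3.09×10^5 s.
In days: 3.09×10^5 s / (86400 s/day) = 3.57 days.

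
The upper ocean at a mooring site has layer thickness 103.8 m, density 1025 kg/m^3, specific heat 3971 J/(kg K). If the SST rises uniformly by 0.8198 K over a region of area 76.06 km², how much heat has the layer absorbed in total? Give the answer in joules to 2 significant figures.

Areal heat capacity C = ρ c_p D = 1025 × 3971 × 103.8 = 4.22×10^8 J/(m^2 K).
Heat per unit area: q = C ΔT = 4.22×10^8 × 0.8198 = 3.46×10^8 J/m².
Total heat: Q = q × A = 3.46×10^8 × (76.06 × 10⁶ m²) = 2.63×10^16 J.

2.6×10^16 J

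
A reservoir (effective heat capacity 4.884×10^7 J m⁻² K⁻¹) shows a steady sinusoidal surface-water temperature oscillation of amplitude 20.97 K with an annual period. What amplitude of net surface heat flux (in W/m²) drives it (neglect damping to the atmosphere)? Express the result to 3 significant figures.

Areal heat capacity C = 4.884×10^7 J m⁻² K⁻¹ (given).
ω = 2π / 3.15×10^7 s = 1.99×10^-7 s⁻¹.
Cω = 4.88×10^7 × 1.99×10^-7 = 9.73 W/(m²·K).
F₀ = A × Cω = 20.97 × 9.73 = 204 W/m².

204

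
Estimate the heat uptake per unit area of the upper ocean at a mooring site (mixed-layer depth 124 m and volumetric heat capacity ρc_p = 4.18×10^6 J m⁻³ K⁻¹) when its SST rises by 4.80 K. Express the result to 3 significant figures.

2.49×10^9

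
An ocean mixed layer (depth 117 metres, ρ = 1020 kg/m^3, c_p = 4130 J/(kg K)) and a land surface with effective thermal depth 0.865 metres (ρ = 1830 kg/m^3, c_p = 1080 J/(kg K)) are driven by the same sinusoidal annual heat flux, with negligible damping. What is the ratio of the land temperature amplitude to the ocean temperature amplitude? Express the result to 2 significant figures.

C_ocean = 1020 × 4130 × 117 = 4.93×10^8 J/(m²·K).
C_land = 1830 × 1080 × 0.865 = 1.71×10^6 J/(m²·K).
Undamped amplitude ∝ 1/C, so A_land/A_ocean = C_ocean/C_land = 288.

290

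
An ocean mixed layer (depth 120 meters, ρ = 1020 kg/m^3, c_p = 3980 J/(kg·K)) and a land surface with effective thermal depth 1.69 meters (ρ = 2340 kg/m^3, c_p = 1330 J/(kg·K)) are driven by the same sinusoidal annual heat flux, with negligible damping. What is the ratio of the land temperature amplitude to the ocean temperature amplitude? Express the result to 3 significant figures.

92.6

C_ocean = 1020 × 3980 × 120 = 4.87×10^8 J/(m²·K).
C_land = 2340 × 1330 × 1.69 = 5.26×10^6 J/(m²·K).
Undamped amplitude ∝ 1/C, so A_land/A_ocean = C_ocean/C_land = 92.6.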